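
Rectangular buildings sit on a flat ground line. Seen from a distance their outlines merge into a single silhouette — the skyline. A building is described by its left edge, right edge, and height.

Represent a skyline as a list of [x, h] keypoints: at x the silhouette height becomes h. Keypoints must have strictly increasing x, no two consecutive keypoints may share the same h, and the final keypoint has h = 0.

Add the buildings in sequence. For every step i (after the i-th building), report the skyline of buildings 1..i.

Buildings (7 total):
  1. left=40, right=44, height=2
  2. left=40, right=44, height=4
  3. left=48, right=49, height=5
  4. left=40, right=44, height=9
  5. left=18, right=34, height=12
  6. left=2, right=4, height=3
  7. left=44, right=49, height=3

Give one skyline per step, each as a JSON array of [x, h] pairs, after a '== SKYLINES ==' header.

== SKYLINES ==
[[40,2],[44,0]]
[[40,4],[44,0]]
[[40,4],[44,0],[48,5],[49,0]]
[[40,9],[44,0],[48,5],[49,0]]
[[18,12],[34,0],[40,9],[44,0],[48,5],[49,0]]
[[2,3],[4,0],[18,12],[34,0],[40,9],[44,0],[48,5],[49,0]]
[[2,3],[4,0],[18,12],[34,0],[40,9],[44,3],[48,5],[49,0]]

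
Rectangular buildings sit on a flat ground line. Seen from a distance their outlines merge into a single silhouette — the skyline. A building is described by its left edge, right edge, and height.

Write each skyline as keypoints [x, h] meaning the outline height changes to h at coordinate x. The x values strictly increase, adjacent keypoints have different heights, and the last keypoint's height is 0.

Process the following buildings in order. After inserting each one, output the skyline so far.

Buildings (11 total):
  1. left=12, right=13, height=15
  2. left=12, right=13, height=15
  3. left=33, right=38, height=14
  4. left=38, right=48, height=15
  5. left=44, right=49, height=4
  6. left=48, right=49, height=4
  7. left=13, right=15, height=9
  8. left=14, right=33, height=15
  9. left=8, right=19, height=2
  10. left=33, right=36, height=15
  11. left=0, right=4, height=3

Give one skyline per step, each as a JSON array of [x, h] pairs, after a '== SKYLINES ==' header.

== SKYLINES ==
[[12,15],[13,0]]
[[12,15],[13,0]]
[[12,15],[13,0],[33,14],[38,0]]
[[12,15],[13,0],[33,14],[38,15],[48,0]]
[[12,15],[13,0],[33,14],[38,15],[48,4],[49,0]]
[[12,15],[13,0],[33,14],[38,15],[48,4],[49,0]]
[[12,15],[13,9],[15,0],[33,14],[38,15],[48,4],[49,0]]
[[12,15],[13,9],[14,15],[33,14],[38,15],[48,4],[49,0]]
[[8,2],[12,15],[13,9],[14,15],[33,14],[38,15],[48,4],[49,0]]
[[8,2],[12,15],[13,9],[14,15],[36,14],[38,15],[48,4],[49,0]]
[[0,3],[4,0],[8,2],[12,15],[13,9],[14,15],[36,14],[38,15],[48,4],[49,0]]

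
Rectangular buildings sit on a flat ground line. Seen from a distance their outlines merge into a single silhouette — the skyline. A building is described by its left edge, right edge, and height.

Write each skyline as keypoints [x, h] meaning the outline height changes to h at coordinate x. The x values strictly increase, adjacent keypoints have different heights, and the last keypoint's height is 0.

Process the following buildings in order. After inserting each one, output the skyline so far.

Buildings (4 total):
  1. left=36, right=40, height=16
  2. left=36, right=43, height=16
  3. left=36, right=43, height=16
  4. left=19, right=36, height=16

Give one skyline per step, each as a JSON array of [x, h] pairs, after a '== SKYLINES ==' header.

== SKYLINES ==
[[36,16],[40,0]]
[[36,16],[43,0]]
[[36,16],[43,0]]
[[19,16],[43,0]]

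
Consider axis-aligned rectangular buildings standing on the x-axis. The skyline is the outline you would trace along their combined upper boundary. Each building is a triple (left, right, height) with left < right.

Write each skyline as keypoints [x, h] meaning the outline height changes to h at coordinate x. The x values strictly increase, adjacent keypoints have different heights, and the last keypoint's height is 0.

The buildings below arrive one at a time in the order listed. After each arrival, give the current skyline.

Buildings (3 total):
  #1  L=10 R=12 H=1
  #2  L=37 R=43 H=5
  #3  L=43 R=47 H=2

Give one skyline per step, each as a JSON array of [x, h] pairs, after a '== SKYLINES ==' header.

== SKYLINES ==
[[10,1],[12,0]]
[[10,1],[12,0],[37,5],[43,0]]
[[10,1],[12,0],[37,5],[43,2],[47,0]]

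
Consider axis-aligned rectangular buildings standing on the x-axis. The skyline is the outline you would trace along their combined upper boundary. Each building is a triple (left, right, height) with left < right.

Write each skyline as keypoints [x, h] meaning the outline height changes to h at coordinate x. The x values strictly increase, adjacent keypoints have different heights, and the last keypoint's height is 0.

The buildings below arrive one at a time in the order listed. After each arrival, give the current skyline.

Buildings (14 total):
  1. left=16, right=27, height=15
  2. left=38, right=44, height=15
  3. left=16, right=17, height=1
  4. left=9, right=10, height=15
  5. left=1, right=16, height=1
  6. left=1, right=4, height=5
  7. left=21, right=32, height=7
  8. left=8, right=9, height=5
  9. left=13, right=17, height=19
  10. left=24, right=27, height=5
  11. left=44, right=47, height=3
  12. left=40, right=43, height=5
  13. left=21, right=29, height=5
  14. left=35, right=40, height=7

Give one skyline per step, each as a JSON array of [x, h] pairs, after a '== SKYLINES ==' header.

== SKYLINES ==
[[16,15],[27,0]]
[[16,15],[27,0],[38,15],[44,0]]
[[16,15],[27,0],[38,15],[44,0]]
[[9,15],[10,0],[16,15],[27,0],[38,15],[44,0]]
[[1,1],[9,15],[10,1],[16,15],[27,0],[38,15],[44,0]]
[[1,5],[4,1],[9,15],[10,1],[16,15],[27,0],[38,15],[44,0]]
[[1,5],[4,1],[9,15],[10,1],[16,15],[27,7],[32,0],[38,15],[44,0]]
[[1,5],[4,1],[8,5],[9,15],[10,1],[16,15],[27,7],[32,0],[38,15],[44,0]]
[[1,5],[4,1],[8,5],[9,15],[10,1],[13,19],[17,15],[27,7],[32,0],[38,15],[44,0]]
[[1,5],[4,1],[8,5],[9,15],[10,1],[13,19],[17,15],[27,7],[32,0],[38,15],[44,0]]
[[1,5],[4,1],[8,5],[9,15],[10,1],[13,19],[17,15],[27,7],[32,0],[38,15],[44,3],[47,0]]
[[1,5],[4,1],[8,5],[9,15],[10,1],[13,19],[17,15],[27,7],[32,0],[38,15],[44,3],[47,0]]
[[1,5],[4,1],[8,5],[9,15],[10,1],[13,19],[17,15],[27,7],[32,0],[38,15],[44,3],[47,0]]
[[1,5],[4,1],[8,5],[9,15],[10,1],[13,19],[17,15],[27,7],[32,0],[35,7],[38,15],[44,3],[47,0]]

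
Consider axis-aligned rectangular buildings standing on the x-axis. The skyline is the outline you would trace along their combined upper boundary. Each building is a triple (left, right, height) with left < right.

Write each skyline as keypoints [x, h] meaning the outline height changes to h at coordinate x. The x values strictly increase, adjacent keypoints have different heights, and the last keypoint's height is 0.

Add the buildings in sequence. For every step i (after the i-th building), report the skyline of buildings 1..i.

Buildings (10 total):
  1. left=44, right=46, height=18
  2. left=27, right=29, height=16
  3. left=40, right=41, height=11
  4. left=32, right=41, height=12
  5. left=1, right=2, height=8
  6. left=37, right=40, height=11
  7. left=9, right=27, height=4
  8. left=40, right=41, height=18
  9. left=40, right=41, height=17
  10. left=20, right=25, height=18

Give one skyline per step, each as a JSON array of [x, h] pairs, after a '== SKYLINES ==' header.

== SKYLINES ==
[[44,18],[46,0]]
[[27,16],[29,0],[44,18],[46,0]]
[[27,16],[29,0],[40,11],[41,0],[44,18],[46,0]]
[[27,16],[29,0],[32,12],[41,0],[44,18],[46,0]]
[[1,8],[2,0],[27,16],[29,0],[32,12],[41,0],[44,18],[46,0]]
[[1,8],[2,0],[27,16],[29,0],[32,12],[41,0],[44,18],[46,0]]
[[1,8],[2,0],[9,4],[27,16],[29,0],[32,12],[41,0],[44,18],[46,0]]
[[1,8],[2,0],[9,4],[27,16],[29,0],[32,12],[40,18],[41,0],[44,18],[46,0]]
[[1,8],[2,0],[9,4],[27,16],[29,0],[32,12],[40,18],[41,0],[44,18],[46,0]]
[[1,8],[2,0],[9,4],[20,18],[25,4],[27,16],[29,0],[32,12],[40,18],[41,0],[44,18],[46,0]]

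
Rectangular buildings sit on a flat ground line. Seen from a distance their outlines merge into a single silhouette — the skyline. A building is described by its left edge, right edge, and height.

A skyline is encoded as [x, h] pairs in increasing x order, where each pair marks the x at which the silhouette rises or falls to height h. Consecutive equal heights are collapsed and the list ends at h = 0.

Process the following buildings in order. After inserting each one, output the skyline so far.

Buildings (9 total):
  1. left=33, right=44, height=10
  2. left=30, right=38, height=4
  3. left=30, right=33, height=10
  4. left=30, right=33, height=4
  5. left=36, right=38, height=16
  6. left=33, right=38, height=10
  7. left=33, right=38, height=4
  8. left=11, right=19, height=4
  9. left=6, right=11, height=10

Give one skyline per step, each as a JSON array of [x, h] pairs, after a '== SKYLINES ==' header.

== SKYLINES ==
[[33,10],[44,0]]
[[30,4],[33,10],[44,0]]
[[30,10],[44,0]]
[[30,10],[44,0]]
[[30,10],[36,16],[38,10],[44,0]]
[[30,10],[36,16],[38,10],[44,0]]
[[30,10],[36,16],[38,10],[44,0]]
[[11,4],[19,0],[30,10],[36,16],[38,10],[44,0]]
[[6,10],[11,4],[19,0],[30,10],[36,16],[38,10],[44,0]]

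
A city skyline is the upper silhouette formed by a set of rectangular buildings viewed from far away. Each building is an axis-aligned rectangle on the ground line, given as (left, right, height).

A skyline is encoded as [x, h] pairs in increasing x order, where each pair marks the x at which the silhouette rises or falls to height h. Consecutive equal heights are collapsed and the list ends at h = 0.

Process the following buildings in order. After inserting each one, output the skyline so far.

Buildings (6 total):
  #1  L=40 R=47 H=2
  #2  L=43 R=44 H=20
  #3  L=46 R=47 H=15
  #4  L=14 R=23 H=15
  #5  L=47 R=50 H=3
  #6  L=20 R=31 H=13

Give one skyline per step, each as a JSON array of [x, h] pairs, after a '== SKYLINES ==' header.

== SKYLINES ==
[[40,2],[47,0]]
[[40,2],[43,20],[44,2],[47,0]]
[[40,2],[43,20],[44,2],[46,15],[47,0]]
[[14,15],[23,0],[40,2],[43,20],[44,2],[46,15],[47,0]]
[[14,15],[23,0],[40,2],[43,20],[44,2],[46,15],[47,3],[50,0]]
[[14,15],[23,13],[31,0],[40,2],[43,20],[44,2],[46,15],[47,3],[50,0]]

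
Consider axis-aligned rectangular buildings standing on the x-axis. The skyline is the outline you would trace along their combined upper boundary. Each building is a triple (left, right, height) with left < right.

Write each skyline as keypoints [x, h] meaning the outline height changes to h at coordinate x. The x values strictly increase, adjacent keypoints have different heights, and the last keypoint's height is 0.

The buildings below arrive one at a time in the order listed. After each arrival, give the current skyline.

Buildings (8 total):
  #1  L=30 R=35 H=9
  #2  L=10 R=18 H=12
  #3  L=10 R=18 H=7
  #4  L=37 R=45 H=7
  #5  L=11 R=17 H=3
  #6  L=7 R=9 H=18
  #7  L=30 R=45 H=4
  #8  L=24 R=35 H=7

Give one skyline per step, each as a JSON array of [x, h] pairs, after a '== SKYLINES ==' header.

== SKYLINES ==
[[30,9],[35,0]]
[[10,12],[18,0],[30,9],[35,0]]
[[10,12],[18,0],[30,9],[35,0]]
[[10,12],[18,0],[30,9],[35,0],[37,7],[45,0]]
[[10,12],[18,0],[30,9],[35,0],[37,7],[45,0]]
[[7,18],[9,0],[10,12],[18,0],[30,9],[35,0],[37,7],[45,0]]
[[7,18],[9,0],[10,12],[18,0],[30,9],[35,4],[37,7],[45,0]]
[[7,18],[9,0],[10,12],[18,0],[24,7],[30,9],[35,4],[37,7],[45,0]]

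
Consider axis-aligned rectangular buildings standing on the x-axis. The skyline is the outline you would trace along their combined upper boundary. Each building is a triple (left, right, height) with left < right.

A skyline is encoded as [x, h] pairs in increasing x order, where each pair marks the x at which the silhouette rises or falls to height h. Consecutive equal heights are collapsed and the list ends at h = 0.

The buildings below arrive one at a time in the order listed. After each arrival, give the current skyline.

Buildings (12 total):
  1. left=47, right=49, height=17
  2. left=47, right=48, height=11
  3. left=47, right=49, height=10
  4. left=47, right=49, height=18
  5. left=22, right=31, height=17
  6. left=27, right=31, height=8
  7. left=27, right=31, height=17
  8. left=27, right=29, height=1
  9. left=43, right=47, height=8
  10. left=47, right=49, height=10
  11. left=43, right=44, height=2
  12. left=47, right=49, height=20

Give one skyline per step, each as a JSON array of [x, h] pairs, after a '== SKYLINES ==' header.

== SKYLINES ==
[[47,17],[49,0]]
[[47,17],[49,0]]
[[47,17],[49,0]]
[[47,18],[49,0]]
[[22,17],[31,0],[47,18],[49,0]]
[[22,17],[31,0],[47,18],[49,0]]
[[22,17],[31,0],[47,18],[49,0]]
[[22,17],[31,0],[47,18],[49,0]]
[[22,17],[31,0],[43,8],[47,18],[49,0]]
[[22,17],[31,0],[43,8],[47,18],[49,0]]
[[22,17],[31,0],[43,8],[47,18],[49,0]]
[[22,17],[31,0],[43,8],[47,20],[49,0]]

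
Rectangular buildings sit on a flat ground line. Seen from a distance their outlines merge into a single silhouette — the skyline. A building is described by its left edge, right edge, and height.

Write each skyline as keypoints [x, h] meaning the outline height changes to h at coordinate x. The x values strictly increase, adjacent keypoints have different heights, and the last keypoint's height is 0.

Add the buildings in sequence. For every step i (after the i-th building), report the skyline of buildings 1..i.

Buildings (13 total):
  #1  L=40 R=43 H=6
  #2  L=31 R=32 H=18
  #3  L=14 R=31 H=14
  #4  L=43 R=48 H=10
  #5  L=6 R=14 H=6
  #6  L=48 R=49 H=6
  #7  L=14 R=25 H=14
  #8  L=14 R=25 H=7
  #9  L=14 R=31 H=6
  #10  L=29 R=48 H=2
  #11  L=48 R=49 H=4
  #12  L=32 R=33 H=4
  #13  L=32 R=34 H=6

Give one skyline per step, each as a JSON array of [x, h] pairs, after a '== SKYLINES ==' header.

== SKYLINES ==
[[40,6],[43,0]]
[[31,18],[32,0],[40,6],[43,0]]
[[14,14],[31,18],[32,0],[40,6],[43,0]]
[[14,14],[31,18],[32,0],[40,6],[43,10],[48,0]]
[[6,6],[14,14],[31,18],[32,0],[40,6],[43,10],[48,0]]
[[6,6],[14,14],[31,18],[32,0],[40,6],[43,10],[48,6],[49,0]]
[[6,6],[14,14],[31,18],[32,0],[40,6],[43,10],[48,6],[49,0]]
[[6,6],[14,14],[31,18],[32,0],[40,6],[43,10],[48,6],[49,0]]
[[6,6],[14,14],[31,18],[32,0],[40,6],[43,10],[48,6],[49,0]]
[[6,6],[14,14],[31,18],[32,2],[40,6],[43,10],[48,6],[49,0]]
[[6,6],[14,14],[31,18],[32,2],[40,6],[43,10],[48,6],[49,0]]
[[6,6],[14,14],[31,18],[32,4],[33,2],[40,6],[43,10],[48,6],[49,0]]
[[6,6],[14,14],[31,18],[32,6],[34,2],[40,6],[43,10],[48,6],[49,0]]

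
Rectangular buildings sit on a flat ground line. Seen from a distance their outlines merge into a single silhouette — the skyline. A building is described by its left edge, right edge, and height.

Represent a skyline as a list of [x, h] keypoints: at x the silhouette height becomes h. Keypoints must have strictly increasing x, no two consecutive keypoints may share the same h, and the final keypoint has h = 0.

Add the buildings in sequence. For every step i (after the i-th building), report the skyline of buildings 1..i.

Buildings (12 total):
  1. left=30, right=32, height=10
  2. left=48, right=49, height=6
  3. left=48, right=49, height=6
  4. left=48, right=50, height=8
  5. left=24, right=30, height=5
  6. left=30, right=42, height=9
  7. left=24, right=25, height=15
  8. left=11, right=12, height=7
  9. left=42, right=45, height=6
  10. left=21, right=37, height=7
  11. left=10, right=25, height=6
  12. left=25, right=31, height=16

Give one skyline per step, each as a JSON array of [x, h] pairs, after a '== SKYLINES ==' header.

== SKYLINES ==
[[30,10],[32,0]]
[[30,10],[32,0],[48,6],[49,0]]
[[30,10],[32,0],[48,6],[49,0]]
[[30,10],[32,0],[48,8],[50,0]]
[[24,5],[30,10],[32,0],[48,8],[50,0]]
[[24,5],[30,10],[32,9],[42,0],[48,8],[50,0]]
[[24,15],[25,5],[30,10],[32,9],[42,0],[48,8],[50,0]]
[[11,7],[12,0],[24,15],[25,5],[30,10],[32,9],[42,0],[48,8],[50,0]]
[[11,7],[12,0],[24,15],[25,5],[30,10],[32,9],[42,6],[45,0],[48,8],[50,0]]
[[11,7],[12,0],[21,7],[24,15],[25,7],[30,10],[32,9],[42,6],[45,0],[48,8],[50,0]]
[[10,6],[11,7],[12,6],[21,7],[24,15],[25,7],[30,10],[32,9],[42,6],[45,0],[48,8],[50,0]]
[[10,6],[11,7],[12,6],[21,7],[24,15],[25,16],[31,10],[32,9],[42,6],[45,0],[48,8],[50,0]]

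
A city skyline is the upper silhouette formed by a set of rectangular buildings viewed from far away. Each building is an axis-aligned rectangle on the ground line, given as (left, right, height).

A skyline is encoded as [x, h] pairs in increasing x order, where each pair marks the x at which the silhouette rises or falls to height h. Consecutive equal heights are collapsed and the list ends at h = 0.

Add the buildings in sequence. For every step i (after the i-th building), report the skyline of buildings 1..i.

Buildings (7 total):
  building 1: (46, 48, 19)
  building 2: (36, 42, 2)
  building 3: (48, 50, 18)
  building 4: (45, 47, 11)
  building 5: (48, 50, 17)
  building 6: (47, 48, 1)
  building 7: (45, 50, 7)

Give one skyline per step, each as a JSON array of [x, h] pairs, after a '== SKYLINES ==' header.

== SKYLINES ==
[[46,19],[48,0]]
[[36,2],[42,0],[46,19],[48,0]]
[[36,2],[42,0],[46,19],[48,18],[50,0]]
[[36,2],[42,0],[45,11],[46,19],[48,18],[50,0]]
[[36,2],[42,0],[45,11],[46,19],[48,18],[50,0]]
[[36,2],[42,0],[45,11],[46,19],[48,18],[50,0]]
[[36,2],[42,0],[45,11],[46,19],[48,18],[50,0]]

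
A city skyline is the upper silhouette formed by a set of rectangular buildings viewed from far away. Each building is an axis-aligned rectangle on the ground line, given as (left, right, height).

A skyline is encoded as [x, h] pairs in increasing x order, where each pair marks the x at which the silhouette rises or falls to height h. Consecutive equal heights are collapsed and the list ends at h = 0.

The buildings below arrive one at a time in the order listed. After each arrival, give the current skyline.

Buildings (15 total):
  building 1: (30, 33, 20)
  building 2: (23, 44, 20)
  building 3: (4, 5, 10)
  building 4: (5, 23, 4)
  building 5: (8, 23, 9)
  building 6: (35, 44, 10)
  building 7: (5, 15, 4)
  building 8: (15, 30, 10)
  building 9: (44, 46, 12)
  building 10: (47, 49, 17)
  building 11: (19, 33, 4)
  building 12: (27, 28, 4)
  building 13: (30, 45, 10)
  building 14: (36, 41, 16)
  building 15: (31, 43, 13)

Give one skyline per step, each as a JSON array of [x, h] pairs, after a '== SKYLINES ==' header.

== SKYLINES ==
[[30,20],[33,0]]
[[23,20],[44,0]]
[[4,10],[5,0],[23,20],[44,0]]
[[4,10],[5,4],[23,20],[44,0]]
[[4,10],[5,4],[8,9],[23,20],[44,0]]
[[4,10],[5,4],[8,9],[23,20],[44,0]]
[[4,10],[5,4],[8,9],[23,20],[44,0]]
[[4,10],[5,4],[8,9],[15,10],[23,20],[44,0]]
[[4,10],[5,4],[8,9],[15,10],[23,20],[44,12],[46,0]]
[[4,10],[5,4],[8,9],[15,10],[23,20],[44,12],[46,0],[47,17],[49,0]]
[[4,10],[5,4],[8,9],[15,10],[23,20],[44,12],[46,0],[47,17],[49,0]]
[[4,10],[5,4],[8,9],[15,10],[23,20],[44,12],[46,0],[47,17],[49,0]]
[[4,10],[5,4],[8,9],[15,10],[23,20],[44,12],[46,0],[47,17],[49,0]]
[[4,10],[5,4],[8,9],[15,10],[23,20],[44,12],[46,0],[47,17],[49,0]]
[[4,10],[5,4],[8,9],[15,10],[23,20],[44,12],[46,0],[47,17],[49,0]]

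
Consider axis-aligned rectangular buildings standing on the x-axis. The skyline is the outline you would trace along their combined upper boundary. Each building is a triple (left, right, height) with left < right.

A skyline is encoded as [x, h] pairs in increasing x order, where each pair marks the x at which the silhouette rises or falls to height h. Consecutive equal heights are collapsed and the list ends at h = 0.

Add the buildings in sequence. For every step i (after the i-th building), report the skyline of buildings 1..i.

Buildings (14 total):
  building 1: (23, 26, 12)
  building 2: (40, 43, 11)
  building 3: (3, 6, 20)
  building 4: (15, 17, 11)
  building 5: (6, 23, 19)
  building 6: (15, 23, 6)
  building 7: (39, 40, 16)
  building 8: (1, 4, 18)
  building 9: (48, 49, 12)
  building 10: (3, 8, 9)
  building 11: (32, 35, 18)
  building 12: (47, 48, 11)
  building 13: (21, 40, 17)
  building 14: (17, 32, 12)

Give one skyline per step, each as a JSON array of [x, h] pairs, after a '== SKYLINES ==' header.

== SKYLINES ==
[[23,12],[26,0]]
[[23,12],[26,0],[40,11],[43,0]]
[[3,20],[6,0],[23,12],[26,0],[40,11],[43,0]]
[[3,20],[6,0],[15,11],[17,0],[23,12],[26,0],[40,11],[43,0]]
[[3,20],[6,19],[23,12],[26,0],[40,11],[43,0]]
[[3,20],[6,19],[23,12],[26,0],[40,11],[43,0]]
[[3,20],[6,19],[23,12],[26,0],[39,16],[40,11],[43,0]]
[[1,18],[3,20],[6,19],[23,12],[26,0],[39,16],[40,11],[43,0]]
[[1,18],[3,20],[6,19],[23,12],[26,0],[39,16],[40,11],[43,0],[48,12],[49,0]]
[[1,18],[3,20],[6,19],[23,12],[26,0],[39,16],[40,11],[43,0],[48,12],[49,0]]
[[1,18],[3,20],[6,19],[23,12],[26,0],[32,18],[35,0],[39,16],[40,11],[43,0],[48,12],[49,0]]
[[1,18],[3,20],[6,19],[23,12],[26,0],[32,18],[35,0],[39,16],[40,11],[43,0],[47,11],[48,12],[49,0]]
[[1,18],[3,20],[6,19],[23,17],[32,18],[35,17],[40,11],[43,0],[47,11],[48,12],[49,0]]
[[1,18],[3,20],[6,19],[23,17],[32,18],[35,17],[40,11],[43,0],[47,11],[48,12],[49,0]]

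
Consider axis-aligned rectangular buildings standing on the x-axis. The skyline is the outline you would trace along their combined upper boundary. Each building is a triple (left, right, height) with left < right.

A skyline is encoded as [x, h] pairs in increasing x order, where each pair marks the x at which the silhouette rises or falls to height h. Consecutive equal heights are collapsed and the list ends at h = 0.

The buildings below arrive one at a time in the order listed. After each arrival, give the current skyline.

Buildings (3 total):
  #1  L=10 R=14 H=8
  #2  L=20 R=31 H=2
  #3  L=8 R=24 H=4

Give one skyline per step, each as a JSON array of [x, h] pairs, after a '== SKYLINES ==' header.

== SKYLINES ==
[[10,8],[14,0]]
[[10,8],[14,0],[20,2],[31,0]]
[[8,4],[10,8],[14,4],[24,2],[31,0]]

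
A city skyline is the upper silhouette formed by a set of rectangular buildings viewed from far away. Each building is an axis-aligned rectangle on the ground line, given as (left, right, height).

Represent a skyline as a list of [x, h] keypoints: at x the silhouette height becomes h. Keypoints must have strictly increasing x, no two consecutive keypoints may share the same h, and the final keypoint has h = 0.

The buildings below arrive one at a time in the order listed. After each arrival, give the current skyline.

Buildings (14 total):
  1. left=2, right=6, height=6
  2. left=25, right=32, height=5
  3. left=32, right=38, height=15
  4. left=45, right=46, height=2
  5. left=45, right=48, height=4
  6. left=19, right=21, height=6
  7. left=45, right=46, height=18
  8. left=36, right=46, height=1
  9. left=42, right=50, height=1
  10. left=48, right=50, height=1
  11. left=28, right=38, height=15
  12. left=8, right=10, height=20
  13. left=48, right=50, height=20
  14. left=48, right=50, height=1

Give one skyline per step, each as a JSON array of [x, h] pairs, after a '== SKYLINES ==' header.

== SKYLINES ==
[[2,6],[6,0]]
[[2,6],[6,0],[25,5],[32,0]]
[[2,6],[6,0],[25,5],[32,15],[38,0]]
[[2,6],[6,0],[25,5],[32,15],[38,0],[45,2],[46,0]]
[[2,6],[6,0],[25,5],[32,15],[38,0],[45,4],[48,0]]
[[2,6],[6,0],[19,6],[21,0],[25,5],[32,15],[38,0],[45,4],[48,0]]
[[2,6],[6,0],[19,6],[21,0],[25,5],[32,15],[38,0],[45,18],[46,4],[48,0]]
[[2,6],[6,0],[19,6],[21,0],[25,5],[32,15],[38,1],[45,18],[46,4],[48,0]]
[[2,6],[6,0],[19,6],[21,0],[25,5],[32,15],[38,1],[45,18],[46,4],[48,1],[50,0]]
[[2,6],[6,0],[19,6],[21,0],[25,5],[32,15],[38,1],[45,18],[46,4],[48,1],[50,0]]
[[2,6],[6,0],[19,6],[21,0],[25,5],[28,15],[38,1],[45,18],[46,4],[48,1],[50,0]]
[[2,6],[6,0],[8,20],[10,0],[19,6],[21,0],[25,5],[28,15],[38,1],[45,18],[46,4],[48,1],[50,0]]
[[2,6],[6,0],[8,20],[10,0],[19,6],[21,0],[25,5],[28,15],[38,1],[45,18],[46,4],[48,20],[50,0]]
[[2,6],[6,0],[8,20],[10,0],[19,6],[21,0],[25,5],[28,15],[38,1],[45,18],[46,4],[48,20],[50,0]]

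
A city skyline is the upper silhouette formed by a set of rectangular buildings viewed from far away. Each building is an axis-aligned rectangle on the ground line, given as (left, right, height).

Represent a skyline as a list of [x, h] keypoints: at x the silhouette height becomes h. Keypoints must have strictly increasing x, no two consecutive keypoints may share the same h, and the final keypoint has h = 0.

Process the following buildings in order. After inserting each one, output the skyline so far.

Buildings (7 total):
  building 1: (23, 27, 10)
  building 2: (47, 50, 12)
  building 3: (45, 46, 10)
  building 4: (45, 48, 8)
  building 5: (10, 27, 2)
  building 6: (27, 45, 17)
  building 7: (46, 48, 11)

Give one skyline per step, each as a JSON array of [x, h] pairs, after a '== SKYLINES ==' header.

== SKYLINES ==
[[23,10],[27,0]]
[[23,10],[27,0],[47,12],[50,0]]
[[23,10],[27,0],[45,10],[46,0],[47,12],[50,0]]
[[23,10],[27,0],[45,10],[46,8],[47,12],[50,0]]
[[10,2],[23,10],[27,0],[45,10],[46,8],[47,12],[50,0]]
[[10,2],[23,10],[27,17],[45,10],[46,8],[47,12],[50,0]]
[[10,2],[23,10],[27,17],[45,10],[46,11],[47,12],[50,0]]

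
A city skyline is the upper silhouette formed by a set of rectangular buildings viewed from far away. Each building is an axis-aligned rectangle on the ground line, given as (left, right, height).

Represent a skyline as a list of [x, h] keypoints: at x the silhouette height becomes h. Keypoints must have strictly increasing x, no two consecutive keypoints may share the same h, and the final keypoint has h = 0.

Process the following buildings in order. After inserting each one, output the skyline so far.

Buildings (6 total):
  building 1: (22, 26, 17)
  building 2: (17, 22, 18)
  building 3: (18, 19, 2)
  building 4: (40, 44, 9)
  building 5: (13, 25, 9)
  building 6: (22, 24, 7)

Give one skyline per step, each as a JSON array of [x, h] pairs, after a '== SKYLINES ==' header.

== SKYLINES ==
[[22,17],[26,0]]
[[17,18],[22,17],[26,0]]
[[17,18],[22,17],[26,0]]
[[17,18],[22,17],[26,0],[40,9],[44,0]]
[[13,9],[17,18],[22,17],[26,0],[40,9],[44,0]]
[[13,9],[17,18],[22,17],[26,0],[40,9],[44,0]]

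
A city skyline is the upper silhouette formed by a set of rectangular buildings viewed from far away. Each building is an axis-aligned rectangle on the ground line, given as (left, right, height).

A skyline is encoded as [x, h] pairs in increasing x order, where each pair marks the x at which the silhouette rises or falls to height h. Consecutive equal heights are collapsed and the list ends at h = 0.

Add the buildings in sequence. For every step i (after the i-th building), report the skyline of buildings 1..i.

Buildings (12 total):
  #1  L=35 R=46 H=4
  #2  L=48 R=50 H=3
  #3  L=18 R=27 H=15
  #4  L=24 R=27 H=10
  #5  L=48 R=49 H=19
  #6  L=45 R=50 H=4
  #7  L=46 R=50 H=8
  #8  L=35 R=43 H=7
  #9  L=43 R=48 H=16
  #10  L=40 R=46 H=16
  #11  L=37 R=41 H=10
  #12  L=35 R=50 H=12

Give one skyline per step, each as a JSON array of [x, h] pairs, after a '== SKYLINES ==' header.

== SKYLINES ==
[[35,4],[46,0]]
[[35,4],[46,0],[48,3],[50,0]]
[[18,15],[27,0],[35,4],[46,0],[48,3],[50,0]]
[[18,15],[27,0],[35,4],[46,0],[48,3],[50,0]]
[[18,15],[27,0],[35,4],[46,0],[48,19],[49,3],[50,0]]
[[18,15],[27,0],[35,4],[48,19],[49,4],[50,0]]
[[18,15],[27,0],[35,4],[46,8],[48,19],[49,8],[50,0]]
[[18,15],[27,0],[35,7],[43,4],[46,8],[48,19],[49,8],[50,0]]
[[18,15],[27,0],[35,7],[43,16],[48,19],[49,8],[50,0]]
[[18,15],[27,0],[35,7],[40,16],[48,19],[49,8],[50,0]]
[[18,15],[27,0],[35,7],[37,10],[40,16],[48,19],[49,8],[50,0]]
[[18,15],[27,0],[35,12],[40,16],[48,19],[49,12],[50,0]]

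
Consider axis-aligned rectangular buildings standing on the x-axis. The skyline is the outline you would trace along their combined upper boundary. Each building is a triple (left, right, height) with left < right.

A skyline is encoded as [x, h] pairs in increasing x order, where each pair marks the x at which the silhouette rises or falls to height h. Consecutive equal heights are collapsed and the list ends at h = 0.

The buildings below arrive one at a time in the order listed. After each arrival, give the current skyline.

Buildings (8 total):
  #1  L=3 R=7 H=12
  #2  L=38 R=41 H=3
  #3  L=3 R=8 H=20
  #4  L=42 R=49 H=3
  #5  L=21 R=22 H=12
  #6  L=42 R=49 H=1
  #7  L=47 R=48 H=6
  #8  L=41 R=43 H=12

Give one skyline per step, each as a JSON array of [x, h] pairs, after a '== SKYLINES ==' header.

== SKYLINES ==
[[3,12],[7,0]]
[[3,12],[7,0],[38,3],[41,0]]
[[3,20],[8,0],[38,3],[41,0]]
[[3,20],[8,0],[38,3],[41,0],[42,3],[49,0]]
[[3,20],[8,0],[21,12],[22,0],[38,3],[41,0],[42,3],[49,0]]
[[3,20],[8,0],[21,12],[22,0],[38,3],[41,0],[42,3],[49,0]]
[[3,20],[8,0],[21,12],[22,0],[38,3],[41,0],[42,3],[47,6],[48,3],[49,0]]
[[3,20],[8,0],[21,12],[22,0],[38,3],[41,12],[43,3],[47,6],[48,3],[49,0]]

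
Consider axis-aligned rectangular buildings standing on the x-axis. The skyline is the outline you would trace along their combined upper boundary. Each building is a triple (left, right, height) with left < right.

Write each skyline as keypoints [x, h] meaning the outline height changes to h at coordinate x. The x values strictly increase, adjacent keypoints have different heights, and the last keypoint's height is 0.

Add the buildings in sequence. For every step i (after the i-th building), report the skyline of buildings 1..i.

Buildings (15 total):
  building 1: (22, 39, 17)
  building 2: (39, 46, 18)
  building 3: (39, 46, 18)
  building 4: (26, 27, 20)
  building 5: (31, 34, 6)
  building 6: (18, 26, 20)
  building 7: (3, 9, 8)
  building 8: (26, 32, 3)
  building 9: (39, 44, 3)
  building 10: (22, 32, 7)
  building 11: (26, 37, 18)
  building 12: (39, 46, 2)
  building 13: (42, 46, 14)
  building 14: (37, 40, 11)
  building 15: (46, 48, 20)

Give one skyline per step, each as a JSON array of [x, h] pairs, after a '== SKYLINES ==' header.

== SKYLINES ==
[[22,17],[39,0]]
[[22,17],[39,18],[46,0]]
[[22,17],[39,18],[46,0]]
[[22,17],[26,20],[27,17],[39,18],[46,0]]
[[22,17],[26,20],[27,17],[39,18],[46,0]]
[[18,20],[27,17],[39,18],[46,0]]
[[3,8],[9,0],[18,20],[27,17],[39,18],[46,0]]
[[3,8],[9,0],[18,20],[27,17],[39,18],[46,0]]
[[3,8],[9,0],[18,20],[27,17],[39,18],[46,0]]
[[3,8],[9,0],[18,20],[27,17],[39,18],[46,0]]
[[3,8],[9,0],[18,20],[27,18],[37,17],[39,18],[46,0]]
[[3,8],[9,0],[18,20],[27,18],[37,17],[39,18],[46,0]]
[[3,8],[9,0],[18,20],[27,18],[37,17],[39,18],[46,0]]
[[3,8],[9,0],[18,20],[27,18],[37,17],[39,18],[46,0]]
[[3,8],[9,0],[18,20],[27,18],[37,17],[39,18],[46,20],[48,0]]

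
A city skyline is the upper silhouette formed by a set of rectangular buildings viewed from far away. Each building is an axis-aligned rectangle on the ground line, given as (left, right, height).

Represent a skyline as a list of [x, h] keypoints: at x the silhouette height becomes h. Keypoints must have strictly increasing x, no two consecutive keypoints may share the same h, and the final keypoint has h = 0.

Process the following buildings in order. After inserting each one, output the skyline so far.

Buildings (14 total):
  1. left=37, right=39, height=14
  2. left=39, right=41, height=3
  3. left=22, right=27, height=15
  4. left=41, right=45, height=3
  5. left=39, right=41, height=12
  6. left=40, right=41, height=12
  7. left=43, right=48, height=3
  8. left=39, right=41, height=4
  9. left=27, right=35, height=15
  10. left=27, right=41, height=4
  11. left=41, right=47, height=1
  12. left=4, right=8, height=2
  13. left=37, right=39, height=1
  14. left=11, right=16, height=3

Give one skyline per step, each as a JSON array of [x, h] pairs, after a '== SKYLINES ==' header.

== SKYLINES ==
[[37,14],[39,0]]
[[37,14],[39,3],[41,0]]
[[22,15],[27,0],[37,14],[39,3],[41,0]]
[[22,15],[27,0],[37,14],[39,3],[45,0]]
[[22,15],[27,0],[37,14],[39,12],[41,3],[45,0]]
[[22,15],[27,0],[37,14],[39,12],[41,3],[45,0]]
[[22,15],[27,0],[37,14],[39,12],[41,3],[48,0]]
[[22,15],[27,0],[37,14],[39,12],[41,3],[48,0]]
[[22,15],[35,0],[37,14],[39,12],[41,3],[48,0]]
[[22,15],[35,4],[37,14],[39,12],[41,3],[48,0]]
[[22,15],[35,4],[37,14],[39,12],[41,3],[48,0]]
[[4,2],[8,0],[22,15],[35,4],[37,14],[39,12],[41,3],[48,0]]
[[4,2],[8,0],[22,15],[35,4],[37,14],[39,12],[41,3],[48,0]]
[[4,2],[8,0],[11,3],[16,0],[22,15],[35,4],[37,14],[39,12],[41,3],[48,0]]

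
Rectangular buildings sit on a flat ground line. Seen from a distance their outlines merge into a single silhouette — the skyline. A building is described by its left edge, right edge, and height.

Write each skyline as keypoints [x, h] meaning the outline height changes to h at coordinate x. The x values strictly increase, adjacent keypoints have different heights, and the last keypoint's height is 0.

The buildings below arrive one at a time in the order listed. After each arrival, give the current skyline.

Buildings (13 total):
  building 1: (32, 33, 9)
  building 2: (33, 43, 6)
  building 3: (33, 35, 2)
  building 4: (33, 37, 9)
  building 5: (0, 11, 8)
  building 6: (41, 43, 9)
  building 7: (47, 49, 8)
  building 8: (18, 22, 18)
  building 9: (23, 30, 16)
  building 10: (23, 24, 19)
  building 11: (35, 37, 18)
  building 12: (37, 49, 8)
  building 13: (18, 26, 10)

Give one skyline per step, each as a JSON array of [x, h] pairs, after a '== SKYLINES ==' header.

== SKYLINES ==
[[32,9],[33,0]]
[[32,9],[33,6],[43,0]]
[[32,9],[33,6],[43,0]]
[[32,9],[37,6],[43,0]]
[[0,8],[11,0],[32,9],[37,6],[43,0]]
[[0,8],[11,0],[32,9],[37,6],[41,9],[43,0]]
[[0,8],[11,0],[32,9],[37,6],[41,9],[43,0],[47,8],[49,0]]
[[0,8],[11,0],[18,18],[22,0],[32,9],[37,6],[41,9],[43,0],[47,8],[49,0]]
[[0,8],[11,0],[18,18],[22,0],[23,16],[30,0],[32,9],[37,6],[41,9],[43,0],[47,8],[49,0]]
[[0,8],[11,0],[18,18],[22,0],[23,19],[24,16],[30,0],[32,9],[37,6],[41,9],[43,0],[47,8],[49,0]]
[[0,8],[11,0],[18,18],[22,0],[23,19],[24,16],[30,0],[32,9],[35,18],[37,6],[41,9],[43,0],[47,8],[49,0]]
[[0,8],[11,0],[18,18],[22,0],[23,19],[24,16],[30,0],[32,9],[35,18],[37,8],[41,9],[43,8],[49,0]]
[[0,8],[11,0],[18,18],[22,10],[23,19],[24,16],[30,0],[32,9],[35,18],[37,8],[41,9],[43,8],[49,0]]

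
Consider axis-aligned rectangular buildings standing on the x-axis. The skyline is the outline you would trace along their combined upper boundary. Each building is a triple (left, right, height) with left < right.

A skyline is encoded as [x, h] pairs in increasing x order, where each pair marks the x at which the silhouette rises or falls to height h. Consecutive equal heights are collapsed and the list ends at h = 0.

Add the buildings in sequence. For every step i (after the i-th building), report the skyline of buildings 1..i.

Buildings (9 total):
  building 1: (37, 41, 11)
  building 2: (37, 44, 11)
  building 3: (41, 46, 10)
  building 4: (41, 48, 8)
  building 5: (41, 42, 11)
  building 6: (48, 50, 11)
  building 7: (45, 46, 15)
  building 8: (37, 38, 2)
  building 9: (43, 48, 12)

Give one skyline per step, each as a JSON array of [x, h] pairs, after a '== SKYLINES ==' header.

== SKYLINES ==
[[37,11],[41,0]]
[[37,11],[44,0]]
[[37,11],[44,10],[46,0]]
[[37,11],[44,10],[46,8],[48,0]]
[[37,11],[44,10],[46,8],[48,0]]
[[37,11],[44,10],[46,8],[48,11],[50,0]]
[[37,11],[44,10],[45,15],[46,8],[48,11],[50,0]]
[[37,11],[44,10],[45,15],[46,8],[48,11],[50,0]]
[[37,11],[43,12],[45,15],[46,12],[48,11],[50,0]]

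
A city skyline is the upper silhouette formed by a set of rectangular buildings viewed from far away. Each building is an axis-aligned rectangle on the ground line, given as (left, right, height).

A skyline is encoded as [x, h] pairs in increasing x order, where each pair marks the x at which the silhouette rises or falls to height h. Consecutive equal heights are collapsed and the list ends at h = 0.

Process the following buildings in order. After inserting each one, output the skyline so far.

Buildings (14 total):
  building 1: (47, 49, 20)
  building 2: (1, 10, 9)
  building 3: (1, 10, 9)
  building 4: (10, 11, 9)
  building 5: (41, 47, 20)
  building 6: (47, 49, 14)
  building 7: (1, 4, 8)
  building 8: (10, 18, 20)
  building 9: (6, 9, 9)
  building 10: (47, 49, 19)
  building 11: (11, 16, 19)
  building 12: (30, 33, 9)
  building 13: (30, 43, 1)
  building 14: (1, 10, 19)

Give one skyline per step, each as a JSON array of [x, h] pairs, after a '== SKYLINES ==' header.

== SKYLINES ==
[[47,20],[49,0]]
[[1,9],[10,0],[47,20],[49,0]]
[[1,9],[10,0],[47,20],[49,0]]
[[1,9],[11,0],[47,20],[49,0]]
[[1,9],[11,0],[41,20],[49,0]]
[[1,9],[11,0],[41,20],[49,0]]
[[1,9],[11,0],[41,20],[49,0]]
[[1,9],[10,20],[18,0],[41,20],[49,0]]
[[1,9],[10,20],[18,0],[41,20],[49,0]]
[[1,9],[10,20],[18,0],[41,20],[49,0]]
[[1,9],[10,20],[18,0],[41,20],[49,0]]
[[1,9],[10,20],[18,0],[30,9],[33,0],[41,20],[49,0]]
[[1,9],[10,20],[18,0],[30,9],[33,1],[41,20],[49,0]]
[[1,19],[10,20],[18,0],[30,9],[33,1],[41,20],[49,0]]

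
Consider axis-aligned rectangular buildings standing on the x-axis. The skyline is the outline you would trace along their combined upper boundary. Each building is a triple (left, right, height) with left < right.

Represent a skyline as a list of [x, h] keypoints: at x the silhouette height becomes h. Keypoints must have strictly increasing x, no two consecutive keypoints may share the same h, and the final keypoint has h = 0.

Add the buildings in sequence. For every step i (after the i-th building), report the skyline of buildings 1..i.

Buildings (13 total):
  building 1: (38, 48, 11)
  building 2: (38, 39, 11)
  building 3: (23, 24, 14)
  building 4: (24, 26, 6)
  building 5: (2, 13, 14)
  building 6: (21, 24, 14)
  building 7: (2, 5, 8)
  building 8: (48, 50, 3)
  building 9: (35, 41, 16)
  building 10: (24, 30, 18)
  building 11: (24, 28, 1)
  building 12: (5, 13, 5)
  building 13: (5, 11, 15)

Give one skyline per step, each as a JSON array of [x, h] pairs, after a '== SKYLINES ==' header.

== SKYLINES ==
[[38,11],[48,0]]
[[38,11],[48,0]]
[[23,14],[24,0],[38,11],[48,0]]
[[23,14],[24,6],[26,0],[38,11],[48,0]]
[[2,14],[13,0],[23,14],[24,6],[26,0],[38,11],[48,0]]
[[2,14],[13,0],[21,14],[24,6],[26,0],[38,11],[48,0]]
[[2,14],[13,0],[21,14],[24,6],[26,0],[38,11],[48,0]]
[[2,14],[13,0],[21,14],[24,6],[26,0],[38,11],[48,3],[50,0]]
[[2,14],[13,0],[21,14],[24,6],[26,0],[35,16],[41,11],[48,3],[50,0]]
[[2,14],[13,0],[21,14],[24,18],[30,0],[35,16],[41,11],[48,3],[50,0]]
[[2,14],[13,0],[21,14],[24,18],[30,0],[35,16],[41,11],[48,3],[50,0]]
[[2,14],[13,0],[21,14],[24,18],[30,0],[35,16],[41,11],[48,3],[50,0]]
[[2,14],[5,15],[11,14],[13,0],[21,14],[24,18],[30,0],[35,16],[41,11],[48,3],[50,0]]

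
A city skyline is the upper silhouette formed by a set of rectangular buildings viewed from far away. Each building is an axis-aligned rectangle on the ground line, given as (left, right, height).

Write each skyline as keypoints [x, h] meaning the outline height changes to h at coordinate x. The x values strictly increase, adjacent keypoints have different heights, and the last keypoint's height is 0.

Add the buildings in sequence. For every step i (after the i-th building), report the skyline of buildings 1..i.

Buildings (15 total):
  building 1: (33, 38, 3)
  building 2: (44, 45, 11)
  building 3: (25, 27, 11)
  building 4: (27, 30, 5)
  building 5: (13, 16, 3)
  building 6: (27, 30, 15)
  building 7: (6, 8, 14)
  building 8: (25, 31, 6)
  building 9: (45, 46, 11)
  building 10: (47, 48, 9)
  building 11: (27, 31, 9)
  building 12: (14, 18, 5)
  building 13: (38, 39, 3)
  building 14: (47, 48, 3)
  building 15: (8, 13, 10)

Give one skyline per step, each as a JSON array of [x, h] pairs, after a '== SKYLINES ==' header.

== SKYLINES ==
[[33,3],[38,0]]
[[33,3],[38,0],[44,11],[45,0]]
[[25,11],[27,0],[33,3],[38,0],[44,11],[45,0]]
[[25,11],[27,5],[30,0],[33,3],[38,0],[44,11],[45,0]]
[[13,3],[16,0],[25,11],[27,5],[30,0],[33,3],[38,0],[44,11],[45,0]]
[[13,3],[16,0],[25,11],[27,15],[30,0],[33,3],[38,0],[44,11],[45,0]]
[[6,14],[8,0],[13,3],[16,0],[25,11],[27,15],[30,0],[33,3],[38,0],[44,11],[45,0]]
[[6,14],[8,0],[13,3],[16,0],[25,11],[27,15],[30,6],[31,0],[33,3],[38,0],[44,11],[45,0]]
[[6,14],[8,0],[13,3],[16,0],[25,11],[27,15],[30,6],[31,0],[33,3],[38,0],[44,11],[46,0]]
[[6,14],[8,0],[13,3],[16,0],[25,11],[27,15],[30,6],[31,0],[33,3],[38,0],[44,11],[46,0],[47,9],[48,0]]
[[6,14],[8,0],[13,3],[16,0],[25,11],[27,15],[30,9],[31,0],[33,3],[38,0],[44,11],[46,0],[47,9],[48,0]]
[[6,14],[8,0],[13,3],[14,5],[18,0],[25,11],[27,15],[30,9],[31,0],[33,3],[38,0],[44,11],[46,0],[47,9],[48,0]]
[[6,14],[8,0],[13,3],[14,5],[18,0],[25,11],[27,15],[30,9],[31,0],[33,3],[39,0],[44,11],[46,0],[47,9],[48,0]]
[[6,14],[8,0],[13,3],[14,5],[18,0],[25,11],[27,15],[30,9],[31,0],[33,3],[39,0],[44,11],[46,0],[47,9],[48,0]]
[[6,14],[8,10],[13,3],[14,5],[18,0],[25,11],[27,15],[30,9],[31,0],[33,3],[39,0],[44,11],[46,0],[47,9],[48,0]]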